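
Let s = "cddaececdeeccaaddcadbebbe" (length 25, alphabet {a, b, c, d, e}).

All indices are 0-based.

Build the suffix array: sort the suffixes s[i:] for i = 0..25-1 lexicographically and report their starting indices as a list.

[13, 18, 14, 3, 22, 23, 20, 12, 17, 11, 0, 7, 5, 2, 19, 16, 1, 15, 8, 24, 21, 10, 6, 4, 9]

rank→(start, suffix):
  0 → (13, 'aaddcadbebbe')
  1 → (18, 'adbebbe')
  2 → (14, 'addcadbebbe')
  3 → (3, 'aececdeeccaaddcadbebbe')
  4 → (22, 'bbe')
  5 → (23, 'be')
  6 → (20, 'bebbe')
  7 → (12, 'caaddcadbebbe')
  8 → (17, 'cadbebbe')
  9 → (11, 'ccaaddcadbebbe')
  10 → (0, 'cddaececdeeccaaddcadbebbe')
  11 → (7, 'cdeeccaaddcadbebbe')
  12 → (5, 'cecdeeccaaddcadbebbe')
  13 → (2, 'daececdeeccaaddcadbebbe')
  14 → (19, 'dbebbe')
  15 → (16, 'dcadbebbe')
  16 → (1, 'ddaececdeeccaaddcadbebbe')
  17 → (15, 'ddcadbebbe')
  18 → (8, 'deeccaaddcadbebbe')
  19 → (24, 'e')
  20 → (21, 'ebbe')
  21 → (10, 'eccaaddcadbebbe')
  22 → (6, 'ecdeeccaaddcadbebbe')
  23 → (4, 'ececdeeccaaddcadbebbe')
  24 → (9, 'eeccaaddcadbebbe')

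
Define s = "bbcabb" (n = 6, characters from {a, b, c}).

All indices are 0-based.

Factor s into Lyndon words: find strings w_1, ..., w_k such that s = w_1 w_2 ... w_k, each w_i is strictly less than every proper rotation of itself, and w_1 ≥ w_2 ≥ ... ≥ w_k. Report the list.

emit factor 1: 'bbc' (i=0, period=3)
emit factor 2: 'abb' (i=3, period=3)

["bbc", "abb"]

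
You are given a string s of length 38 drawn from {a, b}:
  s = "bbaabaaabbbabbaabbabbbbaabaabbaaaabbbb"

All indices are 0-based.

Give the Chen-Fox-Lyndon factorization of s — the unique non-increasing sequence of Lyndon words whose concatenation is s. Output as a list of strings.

emit factor 1: 'b' (i=0, period=1)
emit factor 2: 'b' (i=1, period=1)
emit factor 3: 'aab' (i=2, period=3)
emit factor 4: 'aaabbbabbaabbabbbbaabaabb' (i=5, period=25)
emit factor 5: 'aaaabbbb' (i=30, period=8)

["b", "b", "aab", "aaabbbabbaabbabbbbaabaabb", "aaaabbbb"]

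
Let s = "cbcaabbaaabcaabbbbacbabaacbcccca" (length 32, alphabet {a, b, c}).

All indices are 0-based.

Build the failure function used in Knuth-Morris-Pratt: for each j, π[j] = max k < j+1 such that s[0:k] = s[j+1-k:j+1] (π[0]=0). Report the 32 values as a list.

π[0] = 0
j=1 s[j]='b': π[1]=0 (border '')
j=2 s[j]='c': π[2]=1 (border 'c')
j=3 s[j]='a': k: 1→0; π[3]=0 (border '')
j=4 s[j]='a': π[4]=0 (border '')
j=5 s[j]='b': π[5]=0 (border '')
j=6 s[j]='b': π[6]=0 (border '')
j=7 s[j]='a': π[7]=0 (border '')
j=8 s[j]='a': π[8]=0 (border '')
j=9 s[j]='a': π[9]=0 (border '')
j=10 s[j]='b': π[10]=0 (border '')
j=11 s[j]='c': π[11]=1 (border 'c')
j=12 s[j]='a': k: 1→0; π[12]=0 (border '')
j=13 s[j]='a': π[13]=0 (border '')
j=14 s[j]='b': π[14]=0 (border '')
j=15 s[j]='b': π[15]=0 (border '')
j=16 s[j]='b': π[16]=0 (border '')
j=17 s[j]='b': π[17]=0 (border '')
j=18 s[j]='a': π[18]=0 (border '')
j=19 s[j]='c': π[19]=1 (border 'c')
j=20 s[j]='b': π[20]=2 (border 'cb')
j=21 s[j]='a': k: 2→0; π[21]=0 (border '')
j=22 s[j]='b': π[22]=0 (border '')
j=23 s[j]='a': π[23]=0 (border '')
j=24 s[j]='a': π[24]=0 (border '')
j=25 s[j]='c': π[25]=1 (border 'c')
j=26 s[j]='b': π[26]=2 (border 'cb')
j=27 s[j]='c': π[27]=3 (border 'cbc')
j=28 s[j]='c': k: 3→1→0; π[28]=1 (border 'c')
j=29 s[j]='c': k: 1→0; π[29]=1 (border 'c')
j=30 s[j]='c': k: 1→0; π[30]=1 (border 'c')
j=31 s[j]='a': k: 1→0; π[31]=0 (border '')

[0, 0, 1, 0, 0, 0, 0, 0, 0, 0, 0, 1, 0, 0, 0, 0, 0, 0, 0, 1, 2, 0, 0, 0, 0, 1, 2, 3, 1, 1, 1, 0]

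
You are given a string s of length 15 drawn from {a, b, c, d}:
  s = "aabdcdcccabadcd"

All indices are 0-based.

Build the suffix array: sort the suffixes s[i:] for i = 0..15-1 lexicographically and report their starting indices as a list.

[0, 9, 1, 11, 10, 2, 8, 7, 6, 13, 4, 14, 5, 12, 3]

rank→(start, suffix):
  0 → (0, 'aabdcdcccabadcd')
  1 → (9, 'abadcd')
  2 → (1, 'abdcdcccabadcd')
  3 → (11, 'adcd')
  4 → (10, 'badcd')
  5 → (2, 'bdcdcccabadcd')
  6 → (8, 'cabadcd')
  7 → (7, 'ccabadcd')
  8 → (6, 'cccabadcd')
  9 → (13, 'cd')
  10 → (4, 'cdcccabadcd')
  11 → (14, 'd')
  12 → (5, 'dcccabadcd')
  13 → (12, 'dcd')
  14 → (3, 'dcdcccabadcd')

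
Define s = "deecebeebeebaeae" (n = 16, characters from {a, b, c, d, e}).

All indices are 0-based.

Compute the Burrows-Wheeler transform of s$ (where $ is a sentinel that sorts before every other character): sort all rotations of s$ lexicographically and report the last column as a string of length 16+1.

rank  rotation           last
    0  $deecebeebeebaeae  e
    1  ae$deecebeebeebae  e
    2  aeae$deecebeebeeb  b
    3  baeae$deecebeebee  e
    4  beebaeae$deecebee  e
    5  beebeebaeae$deece  e
    6  cebeebeebaeae$dee  e
    7  deecebeebeebaeae$  $
    8  e$deecebeebeebaea  a
    9  eae$deecebeebeeba  a
   10  ebaeae$deecebeebe  e
   11  ebeebaeae$deecebe  e
   12  ebeebeebaeae$deec  c
   13  ecebeebeebaeae$de  e
   14  eebaeae$deecebeeb  b
   15  eebeebaeae$deeceb  b
   16  eecebeebeebaeae$d  d

eebeeee$aaeecebbd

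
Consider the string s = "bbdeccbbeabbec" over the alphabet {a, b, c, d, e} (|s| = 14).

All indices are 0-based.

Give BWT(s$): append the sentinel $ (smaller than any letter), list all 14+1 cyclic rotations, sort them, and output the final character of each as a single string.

ce$cabbbecebbbd

rank  rotation         last
    0  $bbdeccbbeabbec  c
    1  abbec$bbdeccbbe  e
    2  bbdeccbbeabbec$  $
    3  bbeabbec$bbdecc  c
    4  bbec$bbdeccbbea  a
    5  bdeccbbeabbec$b  b
    6  beabbec$bbdeccb  b
    7  bec$bbdeccbbeab  b
    8  c$bbdeccbbeabbe  e
    9  cbbeabbec$bbdec  c
   10  ccbbeabbec$bbde  e
   11  deccbbeabbec$bb  b
   12  eabbec$bbdeccbb  b
   13  ec$bbdeccbbeabb  b
   14  eccbbeabbec$bbd  d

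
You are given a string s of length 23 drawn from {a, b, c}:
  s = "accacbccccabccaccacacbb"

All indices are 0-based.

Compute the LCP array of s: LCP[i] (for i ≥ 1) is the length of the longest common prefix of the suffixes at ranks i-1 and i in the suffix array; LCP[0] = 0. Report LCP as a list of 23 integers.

rank→(start, suffix):
  0 → (10, 'abccaccacacbb')
  1 → (17, 'acacbb')
  2 → (19, 'acbb')
  3 → (3, 'acbccccabccaccacacbb')
  4 → (14, 'accacacbb')
  5 → (0, 'accacbccccabccaccacacbb')
  6 → (22, 'b')
  7 → (21, 'bb')
  8 → (11, 'bccaccacacbb')
  9 → (5, 'bccccabccaccacacbb')
  10 → (9, 'cabccaccacacbb')
  11 → (16, 'cacacbb')
  12 → (18, 'cacbb')
  13 → (2, 'cacbccccabccaccacacbb')
  14 → (13, 'caccacacbb')
  15 → (20, 'cbb')
  16 → (4, 'cbccccabccaccacacbb')
  17 → (8, 'ccabccaccacacbb')
  18 → (15, 'ccacacbb')
  19 → (1, 'ccacbccccabccaccacacbb')
  20 → (12, 'ccaccacacbb')
  21 → (7, 'cccabccaccacacbb')
  22 → (6, 'ccccabccaccacacbb')

SA = [10, 17, 19, 3, 14, 0, 22, 21, 11, 5, 9, 16, 18, 2, 13, 20, 4, 8, 15, 1, 12, 7, 6]
i: (SA[i-1],SA[i]) lcp shared
  1: (10,17) 1 'a'
  2: (17,19) 2 'ac'
  3: (19,3) 3 'acb'
  4: (3,14) 2 'ac'
  5: (14,0) 5 'accac'
  6: (0,22) 0 ''
  7: (22,21) 1 'b'
  8: (21,11) 1 'b'
  9: (11,5) 3 'bcc'
  10: (5,9) 0 ''
  11: (9,16) 2 'ca'
  12: (16,18) 3 'cac'
  13: (18,2) 4 'cacb'
  14: (2,13) 3 'cac'
  15: (13,20) 1 'c'
  16: (20,4) 2 'cb'
  17: (4,8) 1 'c'
  18: (8,15) 3 'cca'
  19: (15,1) 4 'ccac'
  20: (1,12) 4 'ccac'
  21: (12,7) 2 'cc'
  22: (7,6) 3 'ccc'

[0, 1, 2, 3, 2, 5, 0, 1, 1, 3, 0, 2, 3, 4, 3, 1, 2, 1, 3, 4, 4, 2, 3]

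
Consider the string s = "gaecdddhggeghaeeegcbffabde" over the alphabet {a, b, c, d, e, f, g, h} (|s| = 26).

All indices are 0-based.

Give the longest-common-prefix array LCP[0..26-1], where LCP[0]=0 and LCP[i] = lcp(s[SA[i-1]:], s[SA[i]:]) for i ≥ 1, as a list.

[0, 1, 2, 0, 1, 0, 1, 0, 2, 1, 1, 0, 1, 1, 2, 1, 2, 0, 1, 0, 1, 1, 1, 1, 0, 1]

rank | idx | suffix
   0 |  22 | abde
   1 |   1 | aecdddhggeghaeeegcbffabde
   2 |  13 | aeeegcbffabde
   3 |  23 | bde
   4 |  19 | bffabde
   5 |  18 | cbffabde
   6 |   3 | cdddhggeghaeeegcbffabde
   7 |   4 | dddhggeghaeeegcbffabde
   8 |   5 | ddhggeghaeeegcbffabde
   9 |  24 | de
  10 |   6 | dhggeghaeeegcbffabde
  11 |  25 | e
  12 |   2 | ecdddhggeghaeeegcbffabde
  13 |  14 | eeegcbffabde
  14 |  15 | eegcbffabde
  15 |  16 | egcbffabde
  16 |  10 | eghaeeegcbffabde
  17 |  21 | fabde
  18 |  20 | ffabde
  19 |   0 | gaecdddhggeghaeeegcbffabde
  20 |  17 | gcbffabde
  21 |   9 | geghaeeegcbffabde
  22 |   8 | ggeghaeeegcbffabde
  23 |  11 | ghaeeegcbffabde
  24 |  12 | haeeegcbffabde
  25 |   7 | hggeghaeeegcbffabde

SA = [22, 1, 13, 23, 19, 18, 3, 4, 5, 24, 6, 25, 2, 14, 15, 16, 10, 21, 20, 0, 17, 9, 8, 11, 12, 7]
i: (SA[i-1],SA[i]) lcp shared
  1: (22,1) 1 'a'
  2: (1,13) 2 'ae'
  3: (13,23) 0 ''
  4: (23,19) 1 'b'
  5: (19,18) 0 ''
  6: (18,3) 1 'c'
  7: (3,4) 0 ''
  8: (4,5) 2 'dd'
  9: (5,24) 1 'd'
  10: (24,6) 1 'd'
  11: (6,25) 0 ''
  12: (25,2) 1 'e'
  13: (2,14) 1 'e'
  14: (14,15) 2 'ee'
  15: (15,16) 1 'e'
  16: (16,10) 2 'eg'
  17: (10,21) 0 ''
  18: (21,20) 1 'f'
  19: (20,0) 0 ''
  20: (0,17) 1 'g'
  21: (17,9) 1 'g'
  22: (9,8) 1 'g'
  23: (8,11) 1 'g'
  24: (11,12) 0 ''
  25: (12,7) 1 'h'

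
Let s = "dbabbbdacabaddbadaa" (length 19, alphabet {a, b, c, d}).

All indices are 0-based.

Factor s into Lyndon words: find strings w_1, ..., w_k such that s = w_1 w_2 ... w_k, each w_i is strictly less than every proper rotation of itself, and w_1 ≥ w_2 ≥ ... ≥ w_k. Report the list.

emit factor 1: 'd' (i=0, period=1)
emit factor 2: 'b' (i=1, period=1)
emit factor 3: 'abbbdac' (i=2, period=7)
emit factor 4: 'abaddbad' (i=9, period=8)
emit factor 5: 'a' (i=17, period=1)
emit factor 6: 'a' (i=18, period=1)

["d", "b", "abbbdac", "abaddbad", "a", "a"]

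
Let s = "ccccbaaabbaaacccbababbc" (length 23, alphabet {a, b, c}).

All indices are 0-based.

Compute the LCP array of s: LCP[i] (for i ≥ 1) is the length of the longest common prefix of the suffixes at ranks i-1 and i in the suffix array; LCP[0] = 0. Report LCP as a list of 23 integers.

rank | idx | suffix
   0 |   5 | aaabbaaacccbababbc
   1 |  10 | aaacccbababbc
   2 |   6 | aabbaaacccbababbc
   3 |  11 | aacccbababbc
   4 |  17 | ababbc
   5 |   7 | abbaaacccbababbc
   6 |  19 | abbc
   7 |  12 | acccbababbc
   8 |   4 | baaabbaaacccbababbc
   9 |   9 | baaacccbababbc
  10 |  16 | bababbc
  11 |  18 | babbc
  12 |   8 | bbaaacccbababbc
  13 |  20 | bbc
  14 |  21 | bc
  15 |  22 | c
  16 |   3 | cbaaabbaaacccbababbc
  17 |  15 | cbababbc
  18 |   2 | ccbaaabbaaacccbababbc
  19 |  14 | ccbababbc
  20 |   1 | cccbaaabbaaacccbababbc
  21 |  13 | cccbababbc
  22 |   0 | ccccbaaabbaaacccbababbc

SA = [5, 10, 6, 11, 17, 7, 19, 12, 4, 9, 16, 18, 8, 20, 21, 22, 3, 15, 2, 14, 1, 13, 0]
i: (SA[i-1],SA[i]) lcp shared
  1: (5,10) 3 'aaa'
  2: (10,6) 2 'aa'
  3: (6,11) 2 'aa'
  4: (11,17) 1 'a'
  5: (17,7) 2 'ab'
  6: (7,19) 3 'abb'
  7: (19,12) 1 'a'
  8: (12,4) 0 ''
  9: (4,9) 4 'baaa'
  10: (9,16) 2 'ba'
  11: (16,18) 3 'bab'
  12: (18,8) 1 'b'
  13: (8,20) 2 'bb'
  14: (20,21) 1 'b'
  15: (21,22) 0 ''
  16: (22,3) 1 'c'
  17: (3,15) 3 'cba'
  18: (15,2) 1 'c'
  19: (2,14) 4 'ccba'
  20: (14,1) 2 'cc'
  21: (1,13) 5 'cccba'
  22: (13,0) 3 'ccc'

[0, 3, 2, 2, 1, 2, 3, 1, 0, 4, 2, 3, 1, 2, 1, 0, 1, 3, 1, 4, 2, 5, 3]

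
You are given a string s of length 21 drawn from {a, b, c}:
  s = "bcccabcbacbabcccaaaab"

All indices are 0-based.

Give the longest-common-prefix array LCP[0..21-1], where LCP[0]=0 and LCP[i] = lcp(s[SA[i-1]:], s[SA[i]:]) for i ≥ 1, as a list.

rank | idx | suffix
   0 |  16 | aaaab
   1 |  17 | aaab
   2 |  18 | aab
   3 |  19 | ab
   4 |   4 | abcbacbabcccaaaab
   5 |  11 | abcccaaaab
   6 |   8 | acbabcccaaaab
   7 |  20 | b
   8 |  10 | babcccaaaab
   9 |   7 | bacbabcccaaaab
  10 |   5 | bcbacbabcccaaaab
  11 |  12 | bcccaaaab
  12 |   0 | bcccabcbacbabcccaaaab
  13 |  15 | caaaab
  14 |   3 | cabcbacbabcccaaaab
  15 |   9 | cbabcccaaaab
  16 |   6 | cbacbabcccaaaab
  17 |  14 | ccaaaab
  18 |   2 | ccabcbacbabcccaaaab
  19 |  13 | cccaaaab
  20 |   1 | cccabcbacbabcccaaaab

SA = [16, 17, 18, 19, 4, 11, 8, 20, 10, 7, 5, 12, 0, 15, 3, 9, 6, 14, 2, 13, 1]
[i] adj suffixes → lcp
  [1] 16/17 → 3 ('aaa')
  [2] 17/18 → 2 ('aa')
  [3] 18/19 → 1 ('a')
  [4] 19/4 → 2 ('ab')
  [5] 4/11 → 3 ('abc')
  [6] 11/8 → 1 ('a')
  [7] 8/20 → 0 ('')
  [8] 20/10 → 1 ('b')
  [9] 10/7 → 2 ('ba')
  [10] 7/5 → 1 ('b')
  [11] 5/12 → 2 ('bc')
  [12] 12/0 → 5 ('bccca')
  [13] 0/15 → 0 ('')
  [14] 15/3 → 2 ('ca')
  [15] 3/9 → 1 ('c')
  [16] 9/6 → 3 ('cba')
  [17] 6/14 → 1 ('c')
  [18] 14/2 → 3 ('cca')
  [19] 2/13 → 2 ('cc')
  [20] 13/1 → 4 ('ccca')

[0, 3, 2, 1, 2, 3, 1, 0, 1, 2, 1, 2, 5, 0, 2, 1, 3, 1, 3, 2, 4]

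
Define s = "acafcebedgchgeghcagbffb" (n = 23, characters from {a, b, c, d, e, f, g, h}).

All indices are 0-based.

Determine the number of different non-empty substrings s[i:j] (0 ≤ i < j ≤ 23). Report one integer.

rank | idx | suffix
   0 |   0 | acafcebedgchgeghcagbffb
   1 |   2 | afcebedgchgeghcagbffb
   2 |  17 | agbffb
   3 |  22 | b
   4 |   6 | bedgchgeghcagbffb
   5 |  19 | bffb
   6 |   1 | cafcebedgchgeghcagbffb
   7 |  16 | cagbffb
   8 |   4 | cebedgchgeghcagbffb
   9 |  10 | chgeghcagbffb
  10 |   8 | dgchgeghcagbffb
  11 |   5 | ebedgchgeghcagbffb
  12 |   7 | edgchgeghcagbffb
  13 |  13 | eghcagbffb
  14 |  21 | fb
  15 |   3 | fcebedgchgeghcagbffb
  16 |  20 | ffb
  17 |  18 | gbffb
  18 |   9 | gchgeghcagbffb
  19 |  12 | geghcagbffb
  20 |  14 | ghcagbffb
  21 |  15 | hcagbffb
  22 |  11 | hgeghcagbffb

SA = [0, 2, 17, 22, 6, 19, 1, 16, 4, 10, 8, 5, 7, 13, 21, 3, 20, 18, 9, 12, 14, 15, 11]
i: (SA[i-1],SA[i]) lcp shared
  1: (0,2) 1 'a'
  2: (2,17) 1 'a'
  3: (17,22) 0 ''
  4: (22,6) 1 'b'
  5: (6,19) 1 'b'
  6: (19,1) 0 ''
  7: (1,16) 2 'ca'
  8: (16,4) 1 'c'
  9: (4,10) 1 'c'
  10: (10,8) 0 ''
  11: (8,5) 0 ''
  12: (5,7) 1 'e'
  13: (7,13) 1 'e'
  14: (13,21) 0 ''
  15: (21,3) 1 'f'
  16: (3,20) 1 'f'
  17: (20,18) 0 ''
  18: (18,9) 1 'g'
  19: (9,12) 1 'g'
  20: (12,14) 1 'g'
  21: (14,15) 0 ''
  22: (15,11) 1 'h'

n(n+1)/2 = 23·24/2 = 276
Σ LCP = 0 + 1 + 1 + 0 + 1 + 1 + 0 + 2 + 1 + 1 + 0 + 0 + 1 + 1 + 0 + 1 + 1 + 0 + 1 + 1 + 1 + 0 + 1 = 16
distinct = 276 − 16 = 260

260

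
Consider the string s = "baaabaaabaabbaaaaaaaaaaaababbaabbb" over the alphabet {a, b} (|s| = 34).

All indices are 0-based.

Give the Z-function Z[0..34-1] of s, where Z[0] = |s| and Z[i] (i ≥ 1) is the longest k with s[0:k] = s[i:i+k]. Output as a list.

Z[0]=34
i=1: outside box; Z[1]=0
i=2: outside box; Z[2]=0
i=3: outside box; Z[3]=0
i=4: outside box; Z[4]=7 grow→box=[4,11)
i=5: min(r-i=6, Z[1]=0)=0; Z[5]=0
i=6: min(r-i=5, Z[2]=0)=0; Z[6]=0
i=7: min(r-i=4, Z[3]=0)=0; Z[7]=0
i=8: min(r-i=3, Z[4]=7)=3; Z[8]=3
i=9: min(r-i=2, Z[5]=0)=0; Z[9]=0
i=10: min(r-i=1, Z[6]=0)=0; Z[10]=0
i=11: outside box; Z[11]=1 grow→box=[11,12)
i=12: outside box; Z[12]=4 grow→box=[12,16)
i=13: min(r-i=3, Z[1]=0)=0; Z[13]=0
i=14: min(r-i=2, Z[2]=0)=0; Z[14]=0
i=15: min(r-i=1, Z[3]=0)=0; Z[15]=0
i=16: outside box; Z[16]=0
i=17: outside box; Z[17]=0
i=18: outside box; Z[18]=0
i=19: outside box; Z[19]=0
i=20: outside box; Z[20]=0
i=21: outside box; Z[21]=0
i=22: outside box; Z[22]=0
i=23: outside box; Z[23]=0
i=24: outside box; Z[24]=0
i=25: outside box; Z[25]=2 grow→box=[25,27)
i=26: min(r-i=1, Z[1]=0)=0; Z[26]=0
i=27: outside box; Z[27]=1 grow→box=[27,28)
i=28: outside box; Z[28]=3 grow→box=[28,31)
i=29: min(r-i=2, Z[1]=0)=0; Z[29]=0
i=30: min(r-i=1, Z[2]=0)=0; Z[30]=0
i=31: outside box; Z[31]=1 grow→box=[31,32)
i=32: outside box; Z[32]=1 grow→box=[32,33)
i=33: outside box; Z[33]=1 grow→box=[33,34)

[34, 0, 0, 0, 7, 0, 0, 0, 3, 0, 0, 1, 4, 0, 0, 0, 0, 0, 0, 0, 0, 0, 0, 0, 0, 2, 0, 1, 3, 0, 0, 1, 1, 1]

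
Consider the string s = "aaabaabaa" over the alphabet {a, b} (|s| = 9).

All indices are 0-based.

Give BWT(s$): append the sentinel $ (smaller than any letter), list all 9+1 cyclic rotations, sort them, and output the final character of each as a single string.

rank  rotation    last
    0  $aaabaabaa  a
    1  a$aaabaaba  a
    2  aa$aaabaab  b
    3  aaabaabaa$  $
    4  aabaa$aaab  b
    5  aabaabaa$a  a
    6  abaa$aaaba  a
    7  abaabaa$aa  a
    8  baa$aaabaa  a
    9  baabaa$aaa  a

aab$baaaaa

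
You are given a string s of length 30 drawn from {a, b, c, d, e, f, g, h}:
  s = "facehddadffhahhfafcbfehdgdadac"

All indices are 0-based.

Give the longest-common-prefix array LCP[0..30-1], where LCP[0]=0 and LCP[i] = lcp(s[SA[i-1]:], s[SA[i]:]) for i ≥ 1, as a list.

[0, 2, 1, 2, 1, 1, 0, 0, 1, 1, 0, 2, 3, 1, 1, 1, 0, 3, 0, 2, 1, 1, 1, 1, 0, 0, 1, 2, 1, 1]

sorted suffixes:
  #0 SA[0]=28  'ac'
  #1 SA[1]=1  'acehddadffhahhfafcbfehdgdadac'
  #2 SA[2]=26  'adac'
  #3 SA[3]=7  'adffhahhfafcbfehdgdadac'
  #4 SA[4]=16  'afcbfehdgdadac'
  #5 SA[5]=12  'ahhfafcbfehdgdadac'
  #6 SA[6]=19  'bfehdgdadac'
  #7 SA[7]=29  'c'
  #8 SA[8]=18  'cbfehdgdadac'
  #9 SA[9]=2  'cehddadffhahhfafcbfehdgdadac'
  #10 SA[10]=27  'dac'
  #11 SA[11]=25  'dadac'
  #12 SA[12]=6  'dadffhahhfafcbfehdgdadac'
  #13 SA[13]=5  'ddadffhahhfafcbfehdgdadac'
  #14 SA[14]=8  'dffhahhfafcbfehdgdadac'
  #15 SA[15]=23  'dgdadac'
  #16 SA[16]=3  'ehddadffhahhfafcbfehdgdadac'
  #17 SA[17]=21  'ehdgdadac'
  #18 SA[18]=0  'facehddadffhahhfafcbfehdgdadac'
  #19 SA[19]=15  'fafcbfehdgdadac'
  #20 SA[20]=17  'fcbfehdgdadac'
  #21 SA[21]=20  'fehdgdadac'
  #22 SA[22]=9  'ffhahhfafcbfehdgdadac'
  #23 SA[23]=10  'fhahhfafcbfehdgdadac'
  #24 SA[24]=24  'gdadac'
  #25 SA[25]=11  'hahhfafcbfehdgdadac'
  #26 SA[26]=4  'hddadffhahhfafcbfehdgdadac'
  #27 SA[27]=22  'hdgdadac'
  #28 SA[28]=14  'hfafcbfehdgdadac'
  #29 SA[29]=13  'hhfafcbfehdgdadac'

SA = [28, 1, 26, 7, 16, 12, 19, 29, 18, 2, 27, 25, 6, 5, 8, 23, 3, 21, 0, 15, 17, 20, 9, 10, 24, 11, 4, 22, 14, 13]
i: (SA[i-1],SA[i]) lcp shared
  1: (28,1) 2 'ac'
  2: (1,26) 1 'a'
  3: (26,7) 2 'ad'
  4: (7,16) 1 'a'
  5: (16,12) 1 'a'
  6: (12,19) 0 ''
  7: (19,29) 0 ''
  8: (29,18) 1 'c'
  9: (18,2) 1 'c'
  10: (2,27) 0 ''
  11: (27,25) 2 'da'
  12: (25,6) 3 'dad'
  13: (6,5) 1 'd'
  14: (5,8) 1 'd'
  15: (8,23) 1 'd'
  16: (23,3) 0 ''
  17: (3,21) 3 'ehd'
  18: (21,0) 0 ''
  19: (0,15) 2 'fa'
  20: (15,17) 1 'f'
  21: (17,20) 1 'f'
  22: (20,9) 1 'f'
  23: (9,10) 1 'f'
  24: (10,24) 0 ''
  25: (24,11) 0 ''
  26: (11,4) 1 'h'
  27: (4,22) 2 'hd'
  28: (22,14) 1 'h'
  29: (14,13) 1 'h'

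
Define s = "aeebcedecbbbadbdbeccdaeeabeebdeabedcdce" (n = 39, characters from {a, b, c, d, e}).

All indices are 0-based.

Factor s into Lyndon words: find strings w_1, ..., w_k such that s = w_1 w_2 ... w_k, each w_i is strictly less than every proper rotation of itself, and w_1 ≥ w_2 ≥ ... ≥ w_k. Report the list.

["aeebcedecbbb", "adbdbeccdaee", "abeebde", "abedcdce"]

emit factor 1: 'aeebcedecbbb' (i=0, period=12)
emit factor 2: 'adbdbeccdaee' (i=12, period=12)
emit factor 3: 'abeebde' (i=24, period=7)
emit factor 4: 'abedcdce' (i=31, period=8)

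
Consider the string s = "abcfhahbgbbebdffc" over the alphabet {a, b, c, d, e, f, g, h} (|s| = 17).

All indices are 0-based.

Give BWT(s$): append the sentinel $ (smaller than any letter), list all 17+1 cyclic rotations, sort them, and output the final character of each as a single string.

rank  rotation            last
    0  $abcfhahbgbbebdffc  c
    1  abcfhahbgbbebdffc$  $
    2  ahbgbbebdffc$abcfh  h
    3  bbebdffc$abcfhahbg  g
    4  bcfhahbgbbebdffc$a  a
    5  bdffc$abcfhahbgbbe  e
    6  bebdffc$abcfhahbgb  b
    7  bgbbebdffc$abcfhah  h
    8  c$abcfhahbgbbebdff  f
    9  cfhahbgbbebdffc$ab  b
   10  dffc$abcfhahbgbbeb  b
   11  ebdffc$abcfhahbgbb  b
   12  fc$abcfhahbgbbebdf  f
   13  ffc$abcfhahbgbbebd  d
   14  fhahbgbbebdffc$abc  c
   15  gbbebdffc$abcfhahb  b
   16  hahbgbbebdffc$abcf  f
   17  hbgbbebdffc$abcfha  a

c$hgaebhfbbbfdcbfa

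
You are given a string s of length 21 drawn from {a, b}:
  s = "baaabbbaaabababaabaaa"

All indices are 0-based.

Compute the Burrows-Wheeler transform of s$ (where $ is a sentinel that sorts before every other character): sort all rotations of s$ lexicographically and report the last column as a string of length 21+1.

aaabbbbaaabbaaab$aaaba

rank  rotation                last
    0  $baaabbbaaabababaabaaa  a
    1  a$baaabbbaaabababaabaa  a
    2  aa$baaabbbaaabababaaba  a
    3  aaa$baaabbbaaabababaab  b
    4  aaabababaabaaa$baaabbb  b
    5  aaabbbaaabababaabaaa$b  b
    6  aabaaa$baaabbbaaababab  b
    7  aabababaabaaa$baaabbba  a
    8  aabbbaaabababaabaaa$ba  a
    9  abaaa$baaabbbaaabababa  a
   10  abaabaaa$baaabbbaaabab  b
   11  ababaabaaa$baaabbbaaab  b
   12  abababaabaaa$baaabbbaa  a
   13  abbbaaabababaabaaa$baa  a
   14  baaa$baaabbbaaabababaa  a
   15  baaabababaabaaa$baaabb  b
   16  baaabbbaaabababaabaaa$  $
   17  baabaaa$baaabbbaaababa  a
   18  babaabaaa$baaabbbaaaba  a
   19  bababaabaaa$baaabbbaaa  a
   20  bbaaabababaabaaa$baaab  b
   21  bbbaaabababaabaaa$baaa  a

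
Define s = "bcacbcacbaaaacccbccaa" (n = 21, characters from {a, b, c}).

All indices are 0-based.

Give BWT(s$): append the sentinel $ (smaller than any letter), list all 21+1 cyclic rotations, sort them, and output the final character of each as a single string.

rank  rotation                last
    0  $bcacbcacbaaaacccbccaa  a
    1  a$bcacbcacbaaaacccbcca  a
    2  aa$bcacbcacbaaaacccbcc  c
    3  aaaacccbccaa$bcacbcacb  b
    4  aaacccbccaa$bcacbcacba  a
    5  aacccbccaa$bcacbcacbaa  a
    6  acbaaaacccbccaa$bcacbc  c
    7  acbcacbaaaacccbccaa$bc  c
    8  acccbccaa$bcacbcacbaaa  a
    9  baaaacccbccaa$bcacbcac  c
   10  bcacbaaaacccbccaa$bcac  c
   11  bcacbcacbaaaacccbccaa$  $
   12  bccaa$bcacbcacbaaaaccc  c
   13  caa$bcacbcacbaaaacccbc  c
   14  cacbaaaacccbccaa$bcacb  b
   15  cacbcacbaaaacccbccaa$b  b
   16  cbaaaacccbccaa$bcacbca  a
   17  cbcacbaaaacccbccaa$bca  a
   18  cbccaa$bcacbcacbaaaacc  c
   19  ccaa$bcacbcacbaaaacccb  b
   20  ccbccaa$bcacbcacbaaaac  c
   21  cccbccaa$bcacbcacbaaaa  a

aacbaaccacc$ccbbaacbca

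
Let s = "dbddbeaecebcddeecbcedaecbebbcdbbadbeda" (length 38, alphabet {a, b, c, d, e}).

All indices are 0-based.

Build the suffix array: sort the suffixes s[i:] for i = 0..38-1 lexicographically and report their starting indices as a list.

sorted suffixes:
  #0 SA[0]=37  'a'
  #1 SA[1]=32  'adbeda'
  #2 SA[2]=21  'aecbebbcdbbadbeda'
  #3 SA[3]=6  'aecebcddeecbcedaecbebbcdbbadbeda'
  #4 SA[4]=31  'badbeda'
  #5 SA[5]=30  'bbadbeda'
  #6 SA[6]=26  'bbcdbbadbeda'
  #7 SA[7]=27  'bcdbbadbeda'
  #8 SA[8]=10  'bcddeecbcedaecbebbcdbbadbeda'
  #9 SA[9]=17  'bcedaecbebbcdbbadbeda'
  #10 SA[10]=1  'bddbeaecebcddeecbcedaecbebbcdbbadbeda'
  #11 SA[11]=4  'beaecebcddeecbcedaecbebbcdbbadbeda'
  #12 SA[12]=24  'bebbcdbbadbeda'
  #13 SA[13]=34  'beda'
  #14 SA[14]=16  'cbcedaecbebbcdbbadbeda'
  #15 SA[15]=23  'cbebbcdbbadbeda'
  #16 SA[16]=28  'cdbbadbeda'
  #17 SA[17]=11  'cddeecbcedaecbebbcdbbadbeda'
  #18 SA[18]=8  'cebcddeecbcedaecbebbcdbbadbeda'
  #19 SA[19]=18  'cedaecbebbcdbbadbeda'
  #20 SA[20]=36  'da'
  #21 SA[21]=20  'daecbebbcdbbadbeda'
  #22 SA[22]=29  'dbbadbeda'
  #23 SA[23]=0  'dbddbeaecebcddeecbcedaecbebbcdbbadbeda'
  #24 SA[24]=3  'dbeaecebcddeecbcedaecbebbcdbbadbeda'
  #25 SA[25]=33  'dbeda'
  #26 SA[26]=2  'ddbeaecebcddeecbcedaecbebbcdbbadbeda'
  #27 SA[27]=12  'ddeecbcedaecbebbcdbbadbeda'
  #28 SA[28]=13  'deecbcedaecbebbcdbbadbeda'
  #29 SA[29]=5  'eaecebcddeecbcedaecbebbcdbbadbeda'
  #30 SA[30]=25  'ebbcdbbadbeda'
  #31 SA[31]=9  'ebcddeecbcedaecbebbcdbbadbeda'
  #32 SA[32]=15  'ecbcedaecbebbcdbbadbeda'
  #33 SA[33]=22  'ecbebbcdbbadbeda'
  #34 SA[34]=7  'ecebcddeecbcedaecbebbcdbbadbeda'
  #35 SA[35]=35  'eda'
  #36 SA[36]=19  'edaecbebbcdbbadbeda'
  #37 SA[37]=14  'eecbcedaecbebbcdbbadbeda'

[37, 32, 21, 6, 31, 30, 26, 27, 10, 17, 1, 4, 24, 34, 16, 23, 28, 11, 8, 18, 36, 20, 29, 0, 3, 33, 2, 12, 13, 5, 25, 9, 15, 22, 7, 35, 19, 14]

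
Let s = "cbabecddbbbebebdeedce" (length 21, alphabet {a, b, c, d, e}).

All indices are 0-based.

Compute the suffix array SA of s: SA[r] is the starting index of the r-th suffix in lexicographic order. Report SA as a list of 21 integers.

rank | idx | suffix
   0 |   2 | abecddbbbebebdeedce
   1 |   1 | babecddbbbebebdeedce
   2 |   8 | bbbebebdeedce
   3 |   9 | bbebebdeedce
   4 |  14 | bdeedce
   5 |  12 | bebdeedce
   6 |  10 | bebebdeedce
   7 |   3 | becddbbbebebdeedce
   8 |   0 | cbabecddbbbebebdeedce
   9 |   5 | cddbbbebebdeedce
  10 |  19 | ce
  11 |   7 | dbbbebebdeedce
  12 |  18 | dce
  13 |   6 | ddbbbebebdeedce
  14 |  15 | deedce
  15 |  20 | e
  16 |  13 | ebdeedce
  17 |  11 | ebebdeedce
  18 |   4 | ecddbbbebebdeedce
  19 |  17 | edce
  20 |  16 | eedce

[2, 1, 8, 9, 14, 12, 10, 3, 0, 5, 19, 7, 18, 6, 15, 20, 13, 11, 4, 17, 16]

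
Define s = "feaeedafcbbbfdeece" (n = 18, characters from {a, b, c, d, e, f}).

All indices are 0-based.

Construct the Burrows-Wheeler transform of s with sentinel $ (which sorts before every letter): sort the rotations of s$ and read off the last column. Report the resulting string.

eedcbbfeefcfeedaab$

rank  rotation             last
    0  $feaeedafcbbbfdeece  e
    1  aeedafcbbbfdeece$fe  e
    2  afcbbbfdeece$feaeed  d
    3  bbbfdeece$feaeedafc  c
    4  bbfdeece$feaeedafcb  b
    5  bfdeece$feaeedafcbb  b
    6  cbbbfdeece$feaeedaf  f
    7  ce$feaeedafcbbbfdee  e
    8  dafcbbbfdeece$feaee  e
    9  deece$feaeedafcbbbf  f
   10  e$feaeedafcbbbfdeec  c
   11  eaeedafcbbbfdeece$f  f
   12  ece$feaeedafcbbbfde  e
   13  edafcbbbfdeece$feae  e
   14  eece$feaeedafcbbbfd  d
   15  eedafcbbbfdeece$fea  a
   16  fcbbbfdeece$feaeeda  a
   17  fdeece$feaeedafcbbb  b
   18  feaeedafcbbbfdeece$  $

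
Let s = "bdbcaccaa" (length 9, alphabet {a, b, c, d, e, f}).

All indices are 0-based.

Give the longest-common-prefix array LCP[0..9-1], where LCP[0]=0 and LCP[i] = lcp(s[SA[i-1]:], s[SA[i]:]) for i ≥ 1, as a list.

rank→(start, suffix):
  0 → (8, 'a')
  1 → (7, 'aa')
  2 → (4, 'accaa')
  3 → (2, 'bcaccaa')
  4 → (0, 'bdbcaccaa')
  5 → (6, 'caa')
  6 → (3, 'caccaa')
  7 → (5, 'ccaa')
  8 → (1, 'dbcaccaa')

SA = [8, 7, 4, 2, 0, 6, 3, 5, 1]
rank  pair      lcp
   1  s[8:],s[7:]  1  'a'
   2  s[7:],s[4:]  1  'a'
   3  s[4:],s[2:]  0  ''
   4  s[2:],s[0:]  1  'b'
   5  s[0:],s[6:]  0  ''
   6  s[6:],s[3:]  2  'ca'
   7  s[3:],s[5:]  1  'c'
   8  s[5:],s[1:]  0  ''

[0, 1, 1, 0, 1, 0, 2, 1, 0]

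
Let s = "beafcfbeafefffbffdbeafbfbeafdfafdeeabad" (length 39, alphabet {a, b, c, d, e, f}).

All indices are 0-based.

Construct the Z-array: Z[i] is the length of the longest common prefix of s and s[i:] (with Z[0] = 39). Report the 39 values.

[39, 0, 0, 0, 0, 0, 4, 0, 0, 0, 0, 0, 0, 0, 1, 0, 0, 0, 4, 0, 0, 0, 1, 0, 4, 0, 0, 0, 0, 0, 0, 0, 0, 0, 0, 0, 1, 0, 0]

Z[0]=39
i=1: fresh scan; Z[1]=0
i=2: fresh scan; Z[2]=0
i=3: fresh scan; Z[3]=0
i=4: fresh scan; Z[4]=0
i=5: fresh scan; Z[5]=0
i=6: fresh scan; Z[6]=4 extend→box=[6,10)
i=7: min(r-i=3, Z[1]=0)=0; Z[7]=0
i=8: min(r-i=2, Z[2]=0)=0; Z[8]=0
i=9: min(r-i=1, Z[3]=0)=0; Z[9]=0
i=10: fresh scan; Z[10]=0
i=11: fresh scan; Z[11]=0
i=12: fresh scan; Z[12]=0
i=13: fresh scan; Z[13]=0
i=14: fresh scan; Z[14]=1 extend→box=[14,15)
i=15: fresh scan; Z[15]=0
i=16: fresh scan; Z[16]=0
i=17: fresh scan; Z[17]=0
i=18: fresh scan; Z[18]=4 extend→box=[18,22)
i=19: min(r-i=3, Z[1]=0)=0; Z[19]=0
i=20: min(r-i=2, Z[2]=0)=0; Z[20]=0
i=21: min(r-i=1, Z[3]=0)=0; Z[21]=0
i=22: fresh scan; Z[22]=1 extend→box=[22,23)
i=23: fresh scan; Z[23]=0
i=24: fresh scan; Z[24]=4 extend→box=[24,28)
i=25: min(r-i=3, Z[1]=0)=0; Z[25]=0
i=26: min(r-i=2, Z[2]=0)=0; Z[26]=0
i=27: min(r-i=1, Z[3]=0)=0; Z[27]=0
i=28: fresh scan; Z[28]=0
i=29: fresh scan; Z[29]=0
i=30: fresh scan; Z[30]=0
i=31: fresh scan; Z[31]=0
i=32: fresh scan; Z[32]=0
i=33: fresh scan; Z[33]=0
i=34: fresh scan; Z[34]=0
i=35: fresh scan; Z[35]=0
i=36: fresh scan; Z[36]=1 extend→box=[36,37)
i=37: fresh scan; Z[37]=0
i=38: fresh scan; Z[38]=0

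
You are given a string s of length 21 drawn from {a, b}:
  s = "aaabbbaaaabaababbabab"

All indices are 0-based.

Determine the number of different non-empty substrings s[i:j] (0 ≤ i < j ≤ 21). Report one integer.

182

rank→(start, suffix):
  0 → (6, 'aaaabaababbabab')
  1 → (7, 'aaabaababbabab')
  2 → (0, 'aaabbbaaaabaababbabab')
  3 → (8, 'aabaababbabab')
  4 → (11, 'aababbabab')
  5 → (1, 'aabbbaaaabaababbabab')
  6 → (19, 'ab')
  7 → (9, 'abaababbabab')
  8 → (17, 'abab')
  9 → (12, 'ababbabab')
  10 → (14, 'abbabab')
  11 → (2, 'abbbaaaabaababbabab')
  12 → (20, 'b')
  13 → (5, 'baaaabaababbabab')
  14 → (10, 'baababbabab')
  15 → (18, 'bab')
  16 → (16, 'babab')
  17 → (13, 'babbabab')
  18 → (4, 'bbaaaabaababbabab')
  19 → (15, 'bbabab')
  20 → (3, 'bbbaaaabaababbabab')

SA = [6, 7, 0, 8, 11, 1, 19, 9, 17, 12, 14, 2, 20, 5, 10, 18, 16, 13, 4, 15, 3]
rank  pair      lcp
   1  s[6:],s[7:]  3  'aaa'
   2  s[7:],s[0:]  4  'aaab'
   3  s[0:],s[8:]  2  'aa'
   4  s[8:],s[11:]  4  'aaba'
   5  s[11:],s[1:]  3  'aab'
   6  s[1:],s[19:]  1  'a'
   7  s[19:],s[9:]  2  'ab'
   8  s[9:],s[17:]  3  'aba'
   9  s[17:],s[12:]  4  'abab'
  10  s[12:],s[14:]  2  'ab'
  11  s[14:],s[2:]  3  'abb'
  12  s[2:],s[20:]  0  ''
  13  s[20:],s[5:]  1  'b'
  14  s[5:],s[10:]  3  'baa'
  15  s[10:],s[18:]  2  'ba'
  16  s[18:],s[16:]  3  'bab'
  17  s[16:],s[13:]  3  'bab'
  18  s[13:],s[4:]  1  'b'
  19  s[4:],s[15:]  3  'bba'
  20  s[15:],s[3:]  2  'bb'

n(n+1)/2 = 21·22/2 = 231
Σ LCP = 0 + 3 + 4 + 2 + 4 + 3 + 1 + 2 + 3 + 4 + 2 + 3 + 0 + 1 + 3 + 2 + 3 + 3 + 1 + 3 + 2 = 49
distinct = 231 − 49 = 182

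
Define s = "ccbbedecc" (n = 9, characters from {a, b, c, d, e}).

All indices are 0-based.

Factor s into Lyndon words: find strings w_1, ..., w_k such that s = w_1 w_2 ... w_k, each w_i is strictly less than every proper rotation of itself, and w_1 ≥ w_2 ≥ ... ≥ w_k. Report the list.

emit factor 1: 'c' (i=0, period=1)
emit factor 2: 'c' (i=1, period=1)
emit factor 3: 'bbedecc' (i=2, period=7)

["c", "c", "bbedecc"]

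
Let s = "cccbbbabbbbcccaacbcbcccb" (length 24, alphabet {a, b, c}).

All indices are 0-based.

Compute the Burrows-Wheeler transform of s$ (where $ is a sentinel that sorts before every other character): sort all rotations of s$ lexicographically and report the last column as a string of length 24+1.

rank  rotation                   last
    0  $cccbbbabbbbcccaacbcbcccb  b
    1  aacbcbcccb$cccbbbabbbbccc  c
    2  abbbbcccaacbcbcccb$cccbbb  b
    3  acbcbcccb$cccbbbabbbbccca  a
    4  b$cccbbbabbbbcccaacbcbccc  c
    5  babbbbcccaacbcbcccb$cccbb  b
    6  bbabbbbcccaacbcbcccb$cccb  b
    7  bbbabbbbcccaacbcbcccb$ccc  c
    8  bbbbcccaacbcbcccb$cccbbba  a
    9  bbbcccaacbcbcccb$cccbbbab  b
   10  bbcccaacbcbcccb$cccbbbabb  b
   11  bcbcccb$cccbbbabbbbcccaac  c
   12  bcccaacbcbcccb$cccbbbabbb  b
   13  bcccb$cccbbbabbbbcccaacbc  c
   14  caacbcbcccb$cccbbbabbbbcc  c
   15  cb$cccbbbabbbbcccaacbcbcc  c
   16  cbbbabbbbcccaacbcbcccb$cc  c
   17  cbcbcccb$cccbbbabbbbcccaa  a
   18  cbcccb$cccbbbabbbbcccaacb  b
   19  ccaacbcbcccb$cccbbbabbbbc  c
   20  ccb$cccbbbabbbbcccaacbcbc  c
   21  ccbbbabbbbcccaacbcbcccb$c  c
   22  cccaacbcbcccb$cccbbbabbbb  b
   23  cccb$cccbbbabbbbcccaacbcb  b
   24  cccbbbabbbbcccaacbcbcccb$  $

bcbacbbcabbcbccccabcccbb$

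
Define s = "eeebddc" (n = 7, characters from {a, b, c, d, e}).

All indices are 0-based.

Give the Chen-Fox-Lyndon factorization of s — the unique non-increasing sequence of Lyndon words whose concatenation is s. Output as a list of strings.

emit factor 1: 'e' (i=0, period=1)
emit factor 2: 'e' (i=1, period=1)
emit factor 3: 'e' (i=2, period=1)
emit factor 4: 'bddc' (i=3, period=4)

["e", "e", "e", "bddc"]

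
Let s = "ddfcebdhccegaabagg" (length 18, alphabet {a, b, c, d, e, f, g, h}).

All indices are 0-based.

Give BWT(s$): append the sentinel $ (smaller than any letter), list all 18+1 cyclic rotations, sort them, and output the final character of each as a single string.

rank  rotation             last
    0  $ddfcebdhccegaabagg  g
    1  aabagg$ddfcebdhcceg  g
    2  abagg$ddfcebdhccega  a
    3  agg$ddfcebdhccegaab  b
    4  bagg$ddfcebdhccegaa  a
    5  bdhccegaabagg$ddfce  e
    6  ccegaabagg$ddfcebdh  h
    7  cebdhccegaabagg$ddf  f
    8  cegaabagg$ddfcebdhc  c
    9  ddfcebdhccegaabagg$  $
   10  dfcebdhccegaabagg$d  d
   11  dhccegaabagg$ddfceb  b
   12  ebdhccegaabagg$ddfc  c
   13  egaabagg$ddfcebdhcc  c
   14  fcebdhccegaabagg$dd  d
   15  g$ddfcebdhccegaabag  g
   16  gaabagg$ddfcebdhcce  e
   17  gg$ddfcebdhccegaaba  a
   18  hccegaabagg$ddfcebd  d

ggabaehfc$dbccdgead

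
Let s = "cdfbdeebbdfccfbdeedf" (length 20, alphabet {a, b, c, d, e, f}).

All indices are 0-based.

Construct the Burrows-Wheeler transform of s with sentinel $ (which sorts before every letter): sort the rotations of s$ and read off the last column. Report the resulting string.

feffbf$cbbecbeeddddcd

rank  rotation               last
    0  $cdfbdeebbdfccfbdeedf  f
    1  bbdfccfbdeedf$cdfbdee  e
    2  bdeebbdfccfbdeedf$cdf  f
    3  bdeedf$cdfbdeebbdfccf  f
    4  bdfccfbdeedf$cdfbdeeb  b
    5  ccfbdeedf$cdfbdeebbdf  f
    6  cdfbdeebbdfccfbdeedf$  $
    7  cfbdeedf$cdfbdeebbdfc  c
    8  deebbdfccfbdeedf$cdfb  b
    9  deedf$cdfbdeebbdfccfb  b
   10  df$cdfbdeebbdfccfbdee  e
   11  dfbdeebbdfccfbdeedf$c  c
   12  dfccfbdeedf$cdfbdeebb  b
   13  ebbdfccfbdeedf$cdfbde  e
   14  edf$cdfbdeebbdfccfbde  e
   15  eebbdfccfbdeedf$cdfbd  d
   16  eedf$cdfbdeebbdfccfbd  d
   17  f$cdfbdeebbdfccfbdeed  d
   18  fbdeebbdfccfbdeedf$cd  d
   19  fbdeedf$cdfbdeebbdfcc  c
   20  fccfbdeedf$cdfbdeebbd  d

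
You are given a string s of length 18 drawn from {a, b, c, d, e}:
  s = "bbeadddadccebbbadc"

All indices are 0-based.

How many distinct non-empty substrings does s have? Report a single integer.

151

sorted suffixes:
  #0 SA[0]=15  'adc'
  #1 SA[1]=7  'adccebbbadc'
  #2 SA[2]=3  'adddadccebbbadc'
  #3 SA[3]=14  'badc'
  #4 SA[4]=13  'bbadc'
  #5 SA[5]=12  'bbbadc'
  #6 SA[6]=0  'bbeadddadccebbbadc'
  #7 SA[7]=1  'beadddadccebbbadc'
  #8 SA[8]=17  'c'
  #9 SA[9]=9  'ccebbbadc'
  #10 SA[10]=10  'cebbbadc'
  #11 SA[11]=6  'dadccebbbadc'
  #12 SA[12]=16  'dc'
  #13 SA[13]=8  'dccebbbadc'
  #14 SA[14]=5  'ddadccebbbadc'
  #15 SA[15]=4  'dddadccebbbadc'
  #16 SA[16]=2  'eadddadccebbbadc'
  #17 SA[17]=11  'ebbbadc'

SA = [15, 7, 3, 14, 13, 12, 0, 1, 17, 9, 10, 6, 16, 8, 5, 4, 2, 11]
[i] adj suffixes → lcp
  [1] 15/7 → 3 ('adc')
  [2] 7/3 → 2 ('ad')
  [3] 3/14 → 0 ('')
  [4] 14/13 → 1 ('b')
  [5] 13/12 → 2 ('bb')
  [6] 12/0 → 2 ('bb')
  [7] 0/1 → 1 ('b')
  [8] 1/17 → 0 ('')
  [9] 17/9 → 1 ('c')
  [10] 9/10 → 1 ('c')
  [11] 10/6 → 0 ('')
  [12] 6/16 → 1 ('d')
  [13] 16/8 → 2 ('dc')
  [14] 8/5 → 1 ('d')
  [15] 5/4 → 2 ('dd')
  [16] 4/2 → 0 ('')
  [17] 2/11 → 1 ('e')

n(n+1)/2 = 18·19/2 = 171
Σ LCP = 0 + 3 + 2 + 0 + 1 + 2 + 2 + 1 + 0 + 1 + 1 + 0 + 1 + 2 + 1 + 2 + 0 + 1 = 20
distinct = 171 − 20 = 151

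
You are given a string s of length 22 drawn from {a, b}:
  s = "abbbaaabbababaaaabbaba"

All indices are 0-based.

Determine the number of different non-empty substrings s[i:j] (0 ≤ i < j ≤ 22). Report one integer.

187

rank | idx | suffix
   0 |  21 | a
   1 |  13 | aaaabbaba
   2 |  14 | aaabbaba
   3 |   4 | aaabbababaaaabbaba
   4 |  15 | aabbaba
   5 |   5 | aabbababaaaabbaba
   6 |  19 | aba
   7 |  11 | abaaaabbaba
   8 |   9 | ababaaaabbaba
   9 |  16 | abbaba
  10 |   6 | abbababaaaabbaba
  11 |   0 | abbbaaabbababaaaabbaba
  12 |  20 | ba
  13 |  12 | baaaabbaba
  14 |   3 | baaabbababaaaabbaba
  15 |  18 | baba
  16 |  10 | babaaaabbaba
  17 |   8 | bababaaaabbaba
  18 |   2 | bbaaabbababaaaabbaba
  19 |  17 | bbaba
  20 |   7 | bbababaaaabbaba
  21 |   1 | bbbaaabbababaaaabbaba

SA = [21, 13, 14, 4, 15, 5, 19, 11, 9, 16, 6, 0, 20, 12, 3, 18, 10, 8, 2, 17, 7, 1]
[i] adj suffixes → lcp
  [1] 21/13 → 1 ('a')
  [2] 13/14 → 3 ('aaa')
  [3] 14/4 → 8 ('aaabbaba')
  [4] 4/15 → 2 ('aa')
  [5] 15/5 → 7 ('aabbaba')
  [6] 5/19 → 1 ('a')
  [7] 19/11 → 3 ('aba')
  [8] 11/9 → 3 ('aba')
  [9] 9/16 → 2 ('ab')
  [10] 16/6 → 6 ('abbaba')
  [11] 6/0 → 3 ('abb')
  [12] 0/20 → 0 ('')
  [13] 20/12 → 2 ('ba')
  [14] 12/3 → 4 ('baaa')
  [15] 3/18 → 2 ('ba')
  [16] 18/10 → 4 ('baba')
  [17] 10/8 → 4 ('baba')
  [18] 8/2 → 1 ('b')
  [19] 2/17 → 3 ('bba')
  [20] 17/7 → 5 ('bbaba')
  [21] 7/1 → 2 ('bb')

n(n+1)/2 = 22·23/2 = 253
Σ LCP = 0 + 1 + 3 + 8 + 2 + 7 + 1 + 3 + 3 + 2 + 6 + 3 + 0 + 2 + 4 + 2 + 4 + 4 + 1 + 3 + 5 + 2 = 66
distinct = 253 − 66 = 187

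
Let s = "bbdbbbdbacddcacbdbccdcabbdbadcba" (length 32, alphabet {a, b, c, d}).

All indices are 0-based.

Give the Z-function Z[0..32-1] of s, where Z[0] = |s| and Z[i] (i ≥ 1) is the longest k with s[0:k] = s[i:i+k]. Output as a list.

Z[0]=32
i=1: outside box; Z[1]=1 scan→box=[1,2)
i=2: outside box; Z[2]=0
i=3: outside box; Z[3]=2 scan→box=[3,5)
i=4: min(r-i=1, Z[1]=1)=1; Z[4]=4 scan→box=[4,8)
i=5: min(r-i=3, Z[1]=1)=1; Z[5]=1
i=6: min(r-i=2, Z[2]=0)=0; Z[6]=0
i=7: min(r-i=1, Z[3]=2)=1; Z[7]=1
i=8: outside box; Z[8]=0
i=9: outside box; Z[9]=0
i=10: outside box; Z[10]=0
i=11: outside box; Z[11]=0
i=12: outside box; Z[12]=0
i=13: outside box; Z[13]=0
i=14: outside box; Z[14]=0
i=15: outside box; Z[15]=1 scan→box=[15,16)
i=16: outside box; Z[16]=0
i=17: outside box; Z[17]=1 scan→box=[17,18)
i=18: outside box; Z[18]=0
i=19: outside box; Z[19]=0
i=20: outside box; Z[20]=0
i=21: outside box; Z[21]=0
i=22: outside box; Z[22]=0
i=23: outside box; Z[23]=4 scan→box=[23,27)
i=24: min(r-i=3, Z[1]=1)=1; Z[24]=1
i=25: min(r-i=2, Z[2]=0)=0; Z[25]=0
i=26: min(r-i=1, Z[3]=2)=1; Z[26]=1
i=27: outside box; Z[27]=0
i=28: outside box; Z[28]=0
i=29: outside box; Z[29]=0
i=30: outside box; Z[30]=1 scan→box=[30,31)
i=31: outside box; Z[31]=0

[32, 1, 0, 2, 4, 1, 0, 1, 0, 0, 0, 0, 0, 0, 0, 1, 0, 1, 0, 0, 0, 0, 0, 4, 1, 0, 1, 0, 0, 0, 1, 0]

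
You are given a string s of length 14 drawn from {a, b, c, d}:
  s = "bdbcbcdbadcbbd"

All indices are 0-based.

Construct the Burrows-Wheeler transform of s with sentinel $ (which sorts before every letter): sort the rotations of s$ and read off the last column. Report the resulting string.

rank  rotation         last
    0  $bdbcbcdbadcbbd  d
    1  adcbbd$bdbcbcdb  b
    2  badcbbd$bdbcbcd  d
    3  bbd$bdbcbcdbadc  c
    4  bcbcdbadcbbd$bd  d
    5  bcdbadcbbd$bdbc  c
    6  bd$bdbcbcdbadcb  b
    7  bdbcbcdbadcbbd$  $
    8  cbbd$bdbcbcdbad  d
    9  cbcdbadcbbd$bdb  b
   10  cdbadcbbd$bdbcb  b
   11  d$bdbcbcdbadcbb  b
   12  dbadcbbd$bdbcbc  c
   13  dbcbcdbadcbbd$b  b
   14  dcbbd$bdbcbcdba  a

dbdcdcb$dbbbcba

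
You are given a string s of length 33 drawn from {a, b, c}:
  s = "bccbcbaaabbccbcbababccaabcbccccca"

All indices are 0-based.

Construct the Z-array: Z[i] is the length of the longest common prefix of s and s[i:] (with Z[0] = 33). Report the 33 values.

Z[0]=33
i=1: outside box; Z[1]=0
i=2: outside box; Z[2]=0
i=3: outside box; Z[3]=2 scan→box=[3,5)
i=4: min(r-i=1, Z[1]=0)=0; Z[4]=0
i=5: outside box; Z[5]=1 scan→box=[5,6)
i=6: outside box; Z[6]=0
i=7: outside box; Z[7]=0
i=8: outside box; Z[8]=0
i=9: outside box; Z[9]=1 scan→box=[9,10)
i=10: outside box; Z[10]=7 scan→box=[10,17)
i=11: min(r-i=6, Z[1]=0)=0; Z[11]=0
i=12: min(r-i=5, Z[2]=0)=0; Z[12]=0
i=13: min(r-i=4, Z[3]=2)=2; Z[13]=2
i=14: min(r-i=3, Z[4]=0)=0; Z[14]=0
i=15: min(r-i=2, Z[5]=1)=1; Z[15]=1
i=16: min(r-i=1, Z[6]=0)=0; Z[16]=0
i=17: outside box; Z[17]=1 scan→box=[17,18)
i=18: outside box; Z[18]=0
i=19: outside box; Z[19]=3 scan→box=[19,22)
i=20: min(r-i=2, Z[1]=0)=0; Z[20]=0
i=21: min(r-i=1, Z[2]=0)=0; Z[21]=0
i=22: outside box; Z[22]=0
i=23: outside box; Z[23]=0
i=24: outside box; Z[24]=2 scan→box=[24,26)
i=25: min(r-i=1, Z[1]=0)=0; Z[25]=0
i=26: outside box; Z[26]=3 scan→box=[26,29)
i=27: min(r-i=2, Z[1]=0)=0; Z[27]=0
i=28: min(r-i=1, Z[2]=0)=0; Z[28]=0
i=29: outside box; Z[29]=0
i=30: outside box; Z[30]=0
i=31: outside box; Z[31]=0
i=32: outside box; Z[32]=0

[33, 0, 0, 2, 0, 1, 0, 0, 0, 1, 7, 0, 0, 2, 0, 1, 0, 1, 0, 3, 0, 0, 0, 0, 2, 0, 3, 0, 0, 0, 0, 0, 0]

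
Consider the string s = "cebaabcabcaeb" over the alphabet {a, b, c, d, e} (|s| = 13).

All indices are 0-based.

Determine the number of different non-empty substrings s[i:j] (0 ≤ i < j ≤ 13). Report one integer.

rank→(start, suffix):
  0 → (3, 'aabcabcaeb')
  1 → (4, 'abcabcaeb')
  2 → (7, 'abcaeb')
  3 → (10, 'aeb')
  4 → (12, 'b')
  5 → (2, 'baabcabcaeb')
  6 → (5, 'bcabcaeb')
  7 → (8, 'bcaeb')
  8 → (6, 'cabcaeb')
  9 → (9, 'caeb')
  10 → (0, 'cebaabcabcaeb')
  11 → (11, 'eb')
  12 → (1, 'ebaabcabcaeb')

SA = [3, 4, 7, 10, 12, 2, 5, 8, 6, 9, 0, 11, 1]
i: (SA[i-1],SA[i]) lcp shared
  1: (3,4) 1 'a'
  2: (4,7) 4 'abca'
  3: (7,10) 1 'a'
  4: (10,12) 0 ''
  5: (12,2) 1 'b'
  6: (2,5) 1 'b'
  7: (5,8) 3 'bca'
  8: (8,6) 0 ''
  9: (6,9) 2 'ca'
  10: (9,0) 1 'c'
  11: (0,11) 0 ''
  12: (11,1) 2 'eb'

n(n+1)/2 = 13·14/2 = 91
Σ LCP = 0 + 1 + 4 + 1 + 0 + 1 + 1 + 3 + 0 + 2 + 1 + 0 + 2 = 16
distinct = 91 − 16 = 75

75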